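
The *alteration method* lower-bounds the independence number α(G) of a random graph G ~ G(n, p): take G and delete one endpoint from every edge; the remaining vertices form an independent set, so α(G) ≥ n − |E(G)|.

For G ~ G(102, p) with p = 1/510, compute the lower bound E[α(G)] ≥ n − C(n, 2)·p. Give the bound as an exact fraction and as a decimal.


E[|E(G)|] = C(102, 2)·p = 5151 · (1/510) = 101/10.
E[α(G)] ≥ n − E[|E(G)|] = 102 − 101/10 = 919/10.
Numerically: ≈ 91.90000.
(This is only a lower bound; the true E[α(G)] may be larger.)

E[α(G)] ≥ 919/10 ≈ 91.90000.


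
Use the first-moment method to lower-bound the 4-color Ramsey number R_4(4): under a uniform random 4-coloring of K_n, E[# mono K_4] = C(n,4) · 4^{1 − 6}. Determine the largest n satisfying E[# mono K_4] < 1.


We need C(n, 4) · 4^{1 − 6} < 1, i.e. C(n, 4) < 4^{6 − 1} = 1024.
Check values of n near the boundary:
  n = 11: C(11, 4) = 330; 330 < 1024? YES
  n = 12: C(12, 4) = 495; 495 < 1024? YES
  n = 13: C(13, 4) = 715; 715 < 1024? YES
  n = 14: C(14, 4) = 1001; 1001 < 1024? YES
  n = 15: C(15, 4) = 1365; 1365 < 1024? NO
The largest n with C(n, 4) < 1024 is n = 14 (where E[X] = 1001/1024 ≈ 0.978). Hence R_4(4) > 14, i.e. R_4(4) ≥ 15.

Largest n = 14; hence R_4(4) > 14.


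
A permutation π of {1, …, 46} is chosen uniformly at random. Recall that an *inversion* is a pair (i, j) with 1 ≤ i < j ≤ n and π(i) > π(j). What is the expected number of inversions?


Write X = Σ X_I over the C(46, 2) = 1035 pairs i < j, with X_I the indicator of one inversion.
There are 1035 indicators.
For each fixed pair i < j, the values π(i) and π(j) are two distinct elements of {1, …, 46} in uniformly random order; by symmetry P[π(i) > π(j)] = 1/2.
By linearity: E[X] = 1035 · (1/2) = C(46, 2) · (1/2) = 1035/2 = 1035/2 ≈ 517.500.

E[X] = 1035/2 = 517.500.


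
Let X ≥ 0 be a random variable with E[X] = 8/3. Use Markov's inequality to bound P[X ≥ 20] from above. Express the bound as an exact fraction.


μ = E[X] = 8/3, a = 20.
Markov: P[X ≥ 20] ≤ μ/a = (8/3)/20 = 2/15.
Numerically: ≈ 0.13333.
(Since a = 20 > μ = 2.66667, the bound 2/15 is < 1 and informative.)

P[X ≥ 20] ≤ 2/15 ≈ 0.13333.


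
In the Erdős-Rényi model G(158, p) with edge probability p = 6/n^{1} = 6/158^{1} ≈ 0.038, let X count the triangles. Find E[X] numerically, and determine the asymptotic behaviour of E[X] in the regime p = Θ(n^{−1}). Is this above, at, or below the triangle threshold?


Number of potential triangles: C(158, 3) = 644956.
Each occurs with probability p³ ≈ (0.038)³ ≈ 5.47624e-05.
By linearity: E[X] = C(158, 3)·p³ ≈ 644956 · 5.47624e-05 ≈ 35.319.
Here α = 1, so p = 6/n is exactly at the triangle threshold p ~ 1/n. Asymptotically E[X] → c³/6 = 6³/6 = 36 ≈ 36.000, a bounded constant. In this regime the triangle count is asymptotically Poisson(c³/6).

E[X] ≈ 35.319; in regime p = Θ(1/n^{1}) E[X] stays bounded (at the triangle threshold p ~ 1/n).


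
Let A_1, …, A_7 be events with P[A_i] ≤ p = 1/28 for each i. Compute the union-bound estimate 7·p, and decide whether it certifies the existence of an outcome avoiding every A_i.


Union bound: P[∪_{i=1}^{7} A_i] ≤ Σ_i P[A_i] ≤ 7·p = 7·(1/28) = 1/4.
Numerically: 1/4 ≈ 0.2500000.
Is 1/4 < 1? YES.
Since P[∪ A_i] ≤ 1/4 < 1, the complement has P[∩ A_i^c] ≥ 1 − 1/4 = 3/4 > 0, so some outcome avoids every A_i.

7·p = 1/4 ≈ 0.2500000; existence CERTIFIED by the union bound.


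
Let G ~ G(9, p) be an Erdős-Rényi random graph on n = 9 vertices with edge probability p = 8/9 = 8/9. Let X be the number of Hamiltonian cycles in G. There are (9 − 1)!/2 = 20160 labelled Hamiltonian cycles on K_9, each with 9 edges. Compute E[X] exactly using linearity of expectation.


K_9 has (9 − 1)!/2 = 20160 labelled Hamiltonian cycles.
For each such Hamiltonian cycle H, let X_H = 1 if all 9 edges of H are present in G. Then P[X_H = 1] = p^{9} = (8/9)^{9} = 134217728/387420489.
By linearity: E[X] = Σ_H E[X_H] = 20160 · p^{9} = 20160 · 134217728/387420489 = 300647710720/43046721.
Numerically: E[X] ≈ 6984.

E[X] = 20160 · (8/9)^{9} = 300647710720/43046721 ≈ 6984.


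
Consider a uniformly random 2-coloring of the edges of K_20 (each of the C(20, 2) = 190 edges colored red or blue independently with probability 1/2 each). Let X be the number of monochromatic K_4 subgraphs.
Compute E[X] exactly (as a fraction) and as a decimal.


Let X = Σ_S X_S over the C(20, 4) = 4845 subsets S of size 4, where X_S = 1 if the K_4 on S is monochromatic.
For a fixed S, the K_4 on S has C(4, 2) = 6 edges. P[all 6 edges red] = (1/2)^6, and likewise for blue, so P[monochromatic] = 2·(1/2)^6 = 2^{1 − 6} = 1/32.
By linearity: E[X] = C(20, 4) · 2^{1 − 6} = 4845 · 1/32 = 4845/32.
Numerically: E[X] ≈ 151.406250.

E[X] = C(20,4)·2^(1−C(4,2)) = 4845/32 ≈ 151.406250.


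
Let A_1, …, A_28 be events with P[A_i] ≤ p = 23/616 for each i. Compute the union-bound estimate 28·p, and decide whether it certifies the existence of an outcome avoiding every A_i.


Union bound: P[∪_{i=1}^{28} A_i] ≤ Σ_i P[A_i] ≤ 28·p = 28·(23/616) = 23/22.
Numerically: 23/22 ≈ 1.04545.
Is 23/22 < 1? NO.
Since the bound 23/22 is ≥ 1, the union bound is uninformative here; it does NOT by itself certify existence.

28·p = 23/22 ≈ 1.04545; existence NOT certified by the union bound.


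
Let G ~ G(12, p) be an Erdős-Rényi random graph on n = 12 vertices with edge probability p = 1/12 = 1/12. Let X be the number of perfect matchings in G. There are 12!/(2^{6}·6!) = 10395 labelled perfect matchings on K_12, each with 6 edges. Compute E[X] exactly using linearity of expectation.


K_12 has 12!/(2^{6}·6!) = 10395 labelled perfect matchings.
For each such perfect matching H, let X_H = 1 if all 6 edges of H are present in G. Then P[X_H = 1] = p^{6} = (1/12)^{6} = 1/2985984.
Summing the indicators: E[X] = Σ_H E[X_H] = 10395 · p^{6} = 10395 · 1/2985984 = 385/110592.
Numerically: E[X] ≈ 0.003481.

E[X] = 10395 · (1/12)^{6} = 385/110592 ≈ 0.003481.


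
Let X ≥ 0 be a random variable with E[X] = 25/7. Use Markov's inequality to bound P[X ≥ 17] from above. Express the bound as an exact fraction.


μ = E[X] = 25/7, a = 17.
Markov: P[X ≥ 17] ≤ μ/a = (25/7)/17 = 25/119.
Numerically: ≈ 0.2101.
(Since a = 17 > μ = 3.5714, the bound 25/119 is < 1 and informative.)

P[X ≥ 17] ≤ 25/119 ≈ 0.2101.


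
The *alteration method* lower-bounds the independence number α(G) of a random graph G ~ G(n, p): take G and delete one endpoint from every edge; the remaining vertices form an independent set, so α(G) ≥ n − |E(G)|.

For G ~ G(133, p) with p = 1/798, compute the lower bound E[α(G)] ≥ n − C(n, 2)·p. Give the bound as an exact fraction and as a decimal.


E[|E(G)|] = C(133, 2)·p = 8778 · (1/798) = 11.
E[α(G)] ≥ n − E[|E(G)|] = 133 − 11 = 122.
Numerically: ≈ 122.000.
(This is only a lower bound; the true E[α(G)] may be larger.)

E[α(G)] ≥ 122 ≈ 122.000.


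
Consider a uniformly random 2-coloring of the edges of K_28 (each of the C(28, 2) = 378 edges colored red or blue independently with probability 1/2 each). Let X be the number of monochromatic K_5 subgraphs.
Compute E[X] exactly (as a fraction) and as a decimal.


Let X = Σ_S X_S over the C(28, 5) = 98280 subsets S of size 5, where X_S = 1 if the K_5 on S is monochromatic.
For a fixed S, the K_5 on S has C(5, 2) = 10 edges. P[all 10 edges red] = (1/2)^10, and likewise for blue, so P[monochromatic] = 2·(1/2)^10 = 2^{1 − 10} = 1/512.
By linearity: E[X] = C(28, 5) · 2^{1 − 10} = 98280 · 1/512 = 12285/64.
Numerically: E[X] ≈ 191.95312.

E[X] = C(28,5)·2^(1−C(5,2)) = 12285/64 ≈ 191.95312.


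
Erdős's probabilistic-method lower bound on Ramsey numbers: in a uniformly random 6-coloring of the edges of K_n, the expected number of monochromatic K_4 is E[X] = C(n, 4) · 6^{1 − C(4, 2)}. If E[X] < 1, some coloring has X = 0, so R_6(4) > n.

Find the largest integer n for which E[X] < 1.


We need C(n, 4) · 6^{1 − 6} < 1, i.e. C(n, 4) < 6^{6 − 1} = 7776.
Check values of n near the boundary:
  n = 18: C(18, 4) = 3060; 3060 < 7776? YES
  n = 19: C(19, 4) = 3876; 3876 < 7776? YES
  n = 20: C(20, 4) = 4845; 4845 < 7776? YES
  n = 21: C(21, 4) = 5985; 5985 < 7776? YES
  n = 22: C(22, 4) = 7315; 7315 < 7776? YES
  n = 23: C(23, 4) = 8855; 8855 < 7776? NO
  n = 24: C(24, 4) = 10626; 10626 < 7776? NO
  n = 25: C(25, 4) = 12650; 12650 < 7776? NO
The largest n with C(n, 4) < 7776 is n = 22 (where E[X] = 7315/7776 ≈ 0.940715). Hence R_6(4) > 22, i.e. R_6(4) ≥ 23.

Largest n = 22; hence R_6(4) > 22.


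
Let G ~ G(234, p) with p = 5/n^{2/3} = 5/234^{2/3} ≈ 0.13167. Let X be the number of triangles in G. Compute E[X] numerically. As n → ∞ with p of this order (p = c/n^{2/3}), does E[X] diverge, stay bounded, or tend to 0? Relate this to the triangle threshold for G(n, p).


Number of potential triangles: C(234, 3) = 2108184.
Each occurs with probability p³ ≈ (0.13167)³ ≈ 2.2828548e-03.
By linearity: E[X] = C(234, 3)·p³ ≈ 2108184 · 2.2828548e-03 ≈ 4812.67806.
Since α = 2/3 < 1, p = c/n^{2/3} ≫ 1/n is above the triangle threshold p ~ 1/n. Asymptotically E[X] ~ (c³/6)·n^{3(1−α)} = (5³/6)·n^{1} → ∞; triangles are abundant w.h.p.

E[X] ≈ 4812.67806; in regime p = Θ(1/n^{2/3}) E[X] diverges (above the triangle threshold p ~ 1/n).


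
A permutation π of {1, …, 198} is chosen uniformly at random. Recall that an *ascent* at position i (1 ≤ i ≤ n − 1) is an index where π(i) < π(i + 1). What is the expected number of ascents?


Write X = Σ X_I over i = 1, …, 197, with X_I the indicator of one ascent.
There are 197 indicators.
For each fixed i, the pair (π(i), π(i+1)) is a uniformly random ordered pair of distinct values from {1, …, 198}; by symmetry P[π(i) < π(i+1)] = 1/2.
By linearity: E[X] = 197 · (1/2) = (198 − 1) · (1/2) = 197/2 ≈ 98.500000.

E[X] = 197/2 = 98.500000.


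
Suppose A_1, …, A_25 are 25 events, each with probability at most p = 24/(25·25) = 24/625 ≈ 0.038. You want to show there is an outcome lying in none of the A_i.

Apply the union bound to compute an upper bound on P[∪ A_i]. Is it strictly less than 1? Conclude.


Union bound: P[∪_{i=1}^{25} A_i] ≤ Σ_i P[A_i] ≤ 25·p = 25·(24/625) = 24/25.
Numerically: 24/25 ≈ 0.960.
Is 24/25 < 1? YES.
Since P[∪ A_i] ≤ 24/25 < 1, the complement has P[∩ A_i^c] ≥ 1 − 24/25 = 1/25 > 0, so some outcome avoids every A_i.

25·p = 24/25 ≈ 0.960; existence CERTIFIED by the union bound.


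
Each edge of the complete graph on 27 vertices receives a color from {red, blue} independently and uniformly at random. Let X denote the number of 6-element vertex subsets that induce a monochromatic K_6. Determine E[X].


Let X = Σ_S X_S over the C(27, 6) = 296010 subsets S of size 6, where X_S = 1 if the K_6 on S is monochromatic.
For a fixed S, the K_6 on S has C(6, 2) = 15 edges. P[all 15 edges red] = (1/2)^15, and likewise for blue, so P[monochromatic] = 2·(1/2)^15 = 2^{1 − 15} = 1/16384.
By linearity: E[X] = C(27, 6) · 2^{1 − 15} = 296010 · 1/16384 = 148005/8192.
Numerically: E[X] ≈ 18.06702.

E[X] = C(27,6)·2^(1−C(6,2)) = 148005/8192 ≈ 18.06702.


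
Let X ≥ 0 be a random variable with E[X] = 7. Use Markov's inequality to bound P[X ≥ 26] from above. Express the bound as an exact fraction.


μ = E[X] = 7, a = 26.
Markov: P[X ≥ 26] ≤ μ/a = (7)/26 = 7/26.
Numerically: ≈ 0.269231.
(Since a = 26 > μ = 7.000000, the bound 7/26 is < 1 and informative.)

P[X ≥ 26] ≤ 7/26 ≈ 0.269231.


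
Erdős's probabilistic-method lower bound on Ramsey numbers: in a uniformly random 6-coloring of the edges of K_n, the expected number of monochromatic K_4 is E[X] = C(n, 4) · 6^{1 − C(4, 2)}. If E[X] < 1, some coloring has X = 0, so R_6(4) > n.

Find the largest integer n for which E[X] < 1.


We need C(n, 4) · 6^{1 − 6} < 1, i.e. C(n, 4) < 6^{6 − 1} = 7776.
Check values of n near the boundary:
  n = 19: C(19, 4) = 3876; 3876 < 7776? YES
  n = 20: C(20, 4) = 4845; 4845 < 7776? YES
  n = 21: C(21, 4) = 5985; 5985 < 7776? YES
  n = 22: C(22, 4) = 7315; 7315 < 7776? YES
  n = 23: C(23, 4) = 8855; 8855 < 7776? NO
  n = 24: C(24, 4) = 10626; 10626 < 7776? NO
  n = 25: C(25, 4) = 12650; 12650 < 7776? NO
The largest n with C(n, 4) < 7776 is n = 22 (where E[X] = 7315/7776 ≈ 0.9407). Hence R_6(4) > 22, i.e. R_6(4) ≥ 23.

Largest n = 22; hence R_6(4) > 22.


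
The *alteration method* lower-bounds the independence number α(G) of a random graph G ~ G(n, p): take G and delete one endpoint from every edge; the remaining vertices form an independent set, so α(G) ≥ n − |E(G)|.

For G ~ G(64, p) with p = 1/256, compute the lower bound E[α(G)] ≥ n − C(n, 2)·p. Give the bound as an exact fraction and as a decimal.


E[|E(G)|] = C(64, 2)·p = 2016 · (1/256) = 63/8.
E[α(G)] ≥ n − E[|E(G)|] = 64 − 63/8 = 449/8.
Numerically: ≈ 56.12500.
(This is only a lower bound; the true E[α(G)] may be larger.)

E[α(G)] ≥ 449/8 ≈ 56.12500.


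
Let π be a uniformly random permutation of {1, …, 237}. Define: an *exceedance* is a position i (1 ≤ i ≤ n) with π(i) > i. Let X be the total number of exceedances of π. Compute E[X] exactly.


Write X = Σ_{i=1}^{237} X_i, where X_i = 1_{π(i) > i}.
For each fixed i, π(i) is uniform over {1, …, 237} (marginal of a uniform permutation), so P[π(i) > i] = (n − i)/n. Summing: Σ_{i=1}^{237} (n − i)/n = (0 + 1 + … + 236)/237 = 237(237 − 1)/(2·237) = (237 − 1)/2.
Hence E[X] = Σ_{i=1}^{237} (237 − i)/237 = 118 ≈ 118.0000.

E[X] = 118 = 118.0000.


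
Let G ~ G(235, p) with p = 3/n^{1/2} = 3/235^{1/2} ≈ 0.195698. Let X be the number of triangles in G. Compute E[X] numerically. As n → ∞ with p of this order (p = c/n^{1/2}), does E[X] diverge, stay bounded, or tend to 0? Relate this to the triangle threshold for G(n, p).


Number of potential triangles: C(235, 3) = 2135445.
Each occurs with probability p³ ≈ (0.195698)³ ≈ 7.49483318e-03.
By linearity: E[X] = C(235, 3)·p³ ≈ 2135445 · 7.49483318e-03 ≈ 16004.804040.
Since α = 1/2 < 1, p = c/n^{1/2} ≫ 1/n is above the triangle threshold p ~ 1/n. Asymptotically E[X] ~ (c³/6)·n^{3(1−α)} = (3³/6)·n^{1.5} → ∞; triangles are abundant w.h.p.

E[X] ≈ 16004.804040; in regime p = Θ(1/n^{1/2}) E[X] diverges (above the triangle threshold p ~ 1/n).


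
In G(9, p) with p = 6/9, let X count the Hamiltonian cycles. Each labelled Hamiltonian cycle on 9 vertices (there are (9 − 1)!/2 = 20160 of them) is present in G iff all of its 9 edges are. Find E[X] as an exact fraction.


K_9 has (9 − 1)!/2 = 20160 labelled Hamiltonian cycles.
For each such Hamiltonian cycle H, let X_H = 1 if all 9 edges of H are present in G. Then P[X_H = 1] = p^{9} = (2/3)^{9} = 512/19683.
By linearity: E[X] = Σ_H E[X_H] = 20160 · p^{9} = 20160 · 512/19683 = 1146880/2187.
Numerically: E[X] ≈ 524.41.

E[X] = 20160 · (2/3)^{9} = 1146880/2187 ≈ 524.41.


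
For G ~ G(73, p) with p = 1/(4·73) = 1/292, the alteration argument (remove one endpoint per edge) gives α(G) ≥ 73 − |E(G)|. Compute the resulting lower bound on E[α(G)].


E[|E(G)|] = C(73, 2)·p = 2628 · (1/292) = 9.
E[α(G)] ≥ n − E[|E(G)|] = 73 − 9 = 64.
Numerically: ≈ 64.000000.
(This is only a lower bound; the true E[α(G)] may be larger.)

E[α(G)] ≥ 64 ≈ 64.000000.


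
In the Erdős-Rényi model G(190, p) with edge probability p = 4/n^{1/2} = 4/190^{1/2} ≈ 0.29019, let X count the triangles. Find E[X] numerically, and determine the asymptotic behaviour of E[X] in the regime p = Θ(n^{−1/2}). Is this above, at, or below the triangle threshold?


Number of potential triangles: C(190, 3) = 1125180.
Each occurs with probability p³ ≈ (0.29019)³ ≈ 2.4437095e-02.
By linearity: E[X] = C(190, 3)·p³ ≈ 1125180 · 2.4437095e-02 ≈ 27496.13026.
Since α = 1/2 < 1, p = c/n^{1/2} ≫ 1/n is above the triangle threshold p ~ 1/n. Asymptotically E[X] ~ (c³/6)·n^{3(1−α)} = (4³/6)·n^{1.5} → ∞; triangles are abundant w.h.p.

E[X] ≈ 27496.13026; in regime p = Θ(1/n^{1/2}) E[X] diverges (above the triangle threshold p ~ 1/n).


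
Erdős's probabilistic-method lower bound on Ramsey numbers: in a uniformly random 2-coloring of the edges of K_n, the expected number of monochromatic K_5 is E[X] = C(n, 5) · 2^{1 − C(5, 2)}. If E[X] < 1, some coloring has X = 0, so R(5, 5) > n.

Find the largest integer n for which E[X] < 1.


We need C(n, 5) · 2^{1 − 10} < 1, i.e. C(n, 5) < 2^{10 − 1} = 512.
Check values of n near the boundary:
  n = 5: C(5, 5) = 1; 1 < 512? YES
  n = 6: C(6, 5) = 6; 6 < 512? YES
  n = 7: C(7, 5) = 21; 21 < 512? YES
  n = 8: C(8, 5) = 56; 56 < 512? YES
  n = 9: C(9, 5) = 126; 126 < 512? YES
  n = 10: C(10, 5) = 252; 252 < 512? YES
  n = 11: C(11, 5) = 462; 462 < 512? YES
  n = 12: C(12, 5) = 792; 792 < 512? NO
  n = 13: C(13, 5) = 1287; 1287 < 512? NO
  n = 14: C(14, 5) = 2002; 2002 < 512? NO
The largest n with C(n, 5) < 512 is n = 11 (where E[X] = 231/256 ≈ 0.90234). Hence R(5, 5) > 11, i.e. R(5, 5) ≥ 12.

Largest n = 11; hence R(5, 5) > 11.


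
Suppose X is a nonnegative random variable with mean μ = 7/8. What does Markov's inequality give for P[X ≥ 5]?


μ = E[X] = 7/8, a = 5.
Markov: P[X ≥ 5] ≤ μ/a = (7/8)/5 = 7/40.
Numerically: ≈ 0.175000.
(Since a = 5 > μ = 0.875000, the bound 7/40 is < 1 and informative.)

P[X ≥ 5] ≤ 7/40 ≈ 0.175000.


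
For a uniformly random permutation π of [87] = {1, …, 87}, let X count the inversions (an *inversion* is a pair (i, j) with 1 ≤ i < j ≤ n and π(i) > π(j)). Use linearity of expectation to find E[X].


Write X = Σ X_I over the C(87, 2) = 3741 pairs i < j, with X_I the indicator of one inversion.
There are 3741 indicators.
For each fixed pair i < j, the values π(i) and π(j) are two distinct elements of {1, …, 87} in uniformly random order; by symmetry P[π(i) > π(j)] = 1/2.
By linearity: E[X] = 3741 · (1/2) = C(87, 2) · (1/2) = 3741/2 = 3741/2 ≈ 1870.50000.

E[X] = 3741/2 = 1870.50000.


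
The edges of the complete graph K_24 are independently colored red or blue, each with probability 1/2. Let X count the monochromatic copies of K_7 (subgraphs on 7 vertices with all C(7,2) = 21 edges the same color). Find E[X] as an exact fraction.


Let X = Σ_S X_S over the C(24, 7) = 346104 subsets S of size 7, where X_S = 1 if the K_7 on S is monochromatic.
For a fixed S, the K_7 on S has C(7, 2) = 21 edges. P[all 21 edges red] = (1/2)^21, and likewise for blue, so P[monochromatic] = 2·(1/2)^21 = 2^{1 − 21} = 1/1048576.
By linearity: E[X] = C(24, 7) · 2^{1 − 21} = 346104 · 1/1048576 = 43263/131072.
Numerically: E[X] ≈ 0.3301.

E[X] = C(24,7)·2^(1−C(7,2)) = 43263/131072 ≈ 0.3301.


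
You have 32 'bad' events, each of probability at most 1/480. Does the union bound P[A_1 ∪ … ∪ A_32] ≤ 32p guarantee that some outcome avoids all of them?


Union bound: P[∪_{i=1}^{32} A_i] ≤ Σ_i P[A_i] ≤ 32·p = 32·(1/480) = 1/15.
Numerically: 1/15 ≈ 0.0667.
Is 1/15 < 1? YES.
Since P[∪ A_i] ≤ 1/15 < 1, the complement has P[∩ A_i^c] ≥ 1 − 1/15 = 14/15 > 0, so some outcome avoids every A_i.

32·p = 1/15 ≈ 0.0667; existence CERTIFIED by the union bound.


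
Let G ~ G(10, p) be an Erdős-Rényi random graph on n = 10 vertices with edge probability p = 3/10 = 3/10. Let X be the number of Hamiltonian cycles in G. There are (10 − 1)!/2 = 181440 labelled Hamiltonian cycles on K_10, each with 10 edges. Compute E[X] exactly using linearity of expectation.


K_10 has (10 − 1)!/2 = 181440 labelled Hamiltonian cycles.
For each such Hamiltonian cycle H, let X_H = 1 if all 10 edges of H are present in G. Then P[X_H = 1] = p^{10} = (3/10)^{10} = 59049/10000000000.
Summing the indicators: E[X] = Σ_H E[X_H] = 181440 · p^{10} = 181440 · 59049/10000000000 = 33480783/31250000.
Numerically: E[X] ≈ 1.071.

E[X] = 181440 · (3/10)^{10} = 33480783/31250000 ≈ 1.071.


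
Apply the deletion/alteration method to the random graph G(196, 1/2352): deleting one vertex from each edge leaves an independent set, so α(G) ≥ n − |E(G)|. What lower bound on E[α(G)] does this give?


E[|E(G)|] = C(196, 2)·p = 19110 · (1/2352) = 65/8.
E[α(G)] ≥ n − E[|E(G)|] = 196 − 65/8 = 1503/8.
Numerically: ≈ 187.875000.
(This is only a lower bound; the true E[α(G)] may be larger.)

E[α(G)] ≥ 1503/8 ≈ 187.875000.


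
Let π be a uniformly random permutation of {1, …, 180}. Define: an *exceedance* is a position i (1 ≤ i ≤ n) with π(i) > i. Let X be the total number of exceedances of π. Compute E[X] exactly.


Write X = Σ_{i=1}^{180} X_i, where X_i = 1_{π(i) > i}.
For each fixed i, π(i) is uniform over {1, …, 180} (marginal of a uniform permutation), so P[π(i) > i] = (n − i)/n. Summing: Σ_{i=1}^{180} (n − i)/n = (0 + 1 + … + 179)/180 = 180(180 − 1)/(2·180) = (180 − 1)/2.
Hence E[X] = Σ_{i=1}^{180} (180 − i)/180 = 179/2 ≈ 89.50000.

E[X] = 179/2 = 89.50000.


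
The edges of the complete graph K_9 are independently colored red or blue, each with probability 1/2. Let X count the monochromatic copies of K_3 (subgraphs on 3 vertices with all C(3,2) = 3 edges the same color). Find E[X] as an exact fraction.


Let X = Σ_S X_S over the C(9, 3) = 84 subsets S of size 3, where X_S = 1 if the K_3 on S is monochromatic.
For a fixed S, the K_3 on S has C(3, 2) = 3 edges. P[all 3 edges red] = (1/2)^3, and likewise for blue, so P[monochromatic] = 2·(1/2)^3 = 2^{1 − 3} = 1/4.
By linearity of expectation: E[X] = C(9, 3) · 2^{1 − 3} = 84 · 1/4 = 21.
Numerically: E[X] ≈ 21.000.

E[X] = C(9,3)·2^(1−C(3,2)) = 21 ≈ 21.000.


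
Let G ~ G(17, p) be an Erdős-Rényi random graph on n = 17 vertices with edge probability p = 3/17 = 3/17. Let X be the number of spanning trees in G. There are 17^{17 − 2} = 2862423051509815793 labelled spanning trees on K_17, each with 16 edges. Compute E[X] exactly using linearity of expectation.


K_17 has 17^{17 − 2} = 2862423051509815793 labelled spanning trees.
For each such spanning tree H, let X_H = 1 if all 16 edges of H are present in G. Then P[X_H = 1] = p^{16} = (3/17)^{16} = 43046721/48661191875666868481.
By linearity of expectation: E[X] = Σ_H E[X_H] = 2862423051509815793 · p^{16} = 2862423051509815793 · 43046721/48661191875666868481 = 43046721/17.
Numerically: E[X] ≈ 2.5322e+06.

E[X] = 2862423051509815793 · (3/17)^{16} = 43046721/17 ≈ 2.5322e+06.


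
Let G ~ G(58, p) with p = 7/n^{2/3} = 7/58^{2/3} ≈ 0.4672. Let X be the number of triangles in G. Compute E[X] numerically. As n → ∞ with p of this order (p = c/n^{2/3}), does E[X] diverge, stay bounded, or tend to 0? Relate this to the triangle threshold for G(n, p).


Number of potential triangles: C(58, 3) = 30856.
Each occurs with probability p³ ≈ (0.4672)³ ≈ 1.019620e-01.
By linearity: E[X] = C(58, 3)·p³ ≈ 30856 · 1.019620e-01 ≈ 3146.1379.
Since α = 2/3 < 1, p = c/n^{2/3} ≫ 1/n is above the triangle threshold p ~ 1/n. Asymptotically E[X] ~ (c³/6)·n^{3(1−α)} = (7³/6)·n^{1} → ∞; triangles are abundant w.h.p.

E[X] ≈ 3146.1379; in regime p = Θ(1/n^{2/3}) E[X] diverges (above the triangle threshold p ~ 1/n).


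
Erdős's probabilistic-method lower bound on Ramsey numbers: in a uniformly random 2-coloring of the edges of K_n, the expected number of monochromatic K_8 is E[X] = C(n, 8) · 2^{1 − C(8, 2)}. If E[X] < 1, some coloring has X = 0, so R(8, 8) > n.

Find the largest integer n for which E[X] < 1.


We need C(n, 8) · 2^{1 − 28} < 1, i.e. C(n, 8) < 2^{28 − 1} = 134217728.
Check values of n near the boundary:
  n = 38: C(38, 8) = 48903492; 48903492 < 134217728? YES
  n = 39: C(39, 8) = 61523748; 61523748 < 134217728? YES
  n = 40: C(40, 8) = 76904685; 76904685 < 134217728? YES
  n = 41: C(41, 8) = 95548245; 95548245 < 134217728? YES
  n = 42: C(42, 8) = 118030185; 118030185 < 134217728? YES
  n = 43: C(43, 8) = 145008513; 145008513 < 134217728? NO
The largest n with C(n, 8) < 134217728 is n = 42 (where E[X] = 118030185/134217728 ≈ 0.879). Hence R(8, 8) > 42, i.e. R(8, 8) ≥ 43.

Largest n = 42; hence R(8, 8) > 42.


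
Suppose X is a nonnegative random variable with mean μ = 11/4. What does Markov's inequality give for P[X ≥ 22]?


μ = E[X] = 11/4, a = 22.
Markov: P[X ≥ 22] ≤ μ/a = (11/4)/22 = 1/8.
Numerically: ≈ 0.125.
(Since a = 22 > μ = 2.750, the bound 1/8 is < 1 and informative.)

P[X ≥ 22] ≤ 1/8 ≈ 0.125.


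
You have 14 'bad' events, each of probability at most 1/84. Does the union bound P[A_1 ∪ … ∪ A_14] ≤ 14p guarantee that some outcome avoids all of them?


Union bound: P[∪_{i=1}^{14} A_i] ≤ Σ_i P[A_i] ≤ 14·p = 14·(1/84) = 1/6.
Numerically: 1/6 ≈ 0.16667.
Is 1/6 < 1? YES.
Since P[∪ A_i] ≤ 1/6 < 1, the complement has P[∩ A_i^c] ≥ 1 − 1/6 = 5/6 > 0, so some outcome avoids every A_i.

14·p = 1/6 ≈ 0.16667; existence CERTIFIED by the union bound.


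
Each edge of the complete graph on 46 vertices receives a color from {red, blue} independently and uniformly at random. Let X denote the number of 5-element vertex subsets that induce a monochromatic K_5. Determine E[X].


Let X = Σ_S X_S over the C(46, 5) = 1370754 subsets S of size 5, where X_S = 1 if the K_5 on S is monochromatic.
For a fixed S, the K_5 on S has C(5, 2) = 10 edges. P[all 10 edges red] = (1/2)^10, and likewise for blue, so P[monochromatic] = 2·(1/2)^10 = 2^{1 − 10} = 1/512.
By linearity: E[X] = C(46, 5) · 2^{1 − 10} = 1370754 · 1/512 = 685377/256.
Numerically: E[X] ≈ 2677.254.

E[X] = C(46,5)·2^(1−C(5,2)) = 685377/256 ≈ 2677.254.


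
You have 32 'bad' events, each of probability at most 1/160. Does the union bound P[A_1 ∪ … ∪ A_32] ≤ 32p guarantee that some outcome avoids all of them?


Union bound: P[∪_{i=1}^{32} A_i] ≤ Σ_i P[A_i] ≤ 32·p = 32·(1/160) = 1/5.
Numerically: 1/5 ≈ 0.200.
Is 1/5 < 1? YES.
Since P[∪ A_i] ≤ 1/5 < 1, the complement has P[∩ A_i^c] ≥ 1 − 1/5 = 4/5 > 0, so some outcome avoids every A_i.

32·p = 1/5 ≈ 0.200; existence CERTIFIED by the union bound.


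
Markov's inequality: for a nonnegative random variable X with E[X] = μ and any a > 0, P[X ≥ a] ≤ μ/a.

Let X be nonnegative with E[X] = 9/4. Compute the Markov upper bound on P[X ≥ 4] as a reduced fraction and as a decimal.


μ = E[X] = 9/4, a = 4.
Markov: P[X ≥ 4] ≤ μ/a = (9/4)/4 = 9/16.
Numerically: ≈ 0.562500.
(Since a = 4 > μ = 2.250000, the bound 9/16 is < 1 and informative.)

P[X ≥ 4] ≤ 9/16 ≈ 0.562500.


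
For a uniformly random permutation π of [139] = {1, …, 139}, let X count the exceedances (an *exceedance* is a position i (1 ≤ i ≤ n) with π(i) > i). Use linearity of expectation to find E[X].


Write X = Σ_{i=1}^{139} X_i, where X_i = 1_{π(i) > i}.
For each fixed i, π(i) is uniform over {1, …, 139} (marginal of a uniform permutation), so P[π(i) > i] = (n − i)/n. Summing: Σ_{i=1}^{139} (n − i)/n = (0 + 1 + … + 138)/139 = 139(139 − 1)/(2·139) = (139 − 1)/2.
Hence E[X] = Σ_{i=1}^{139} (139 − i)/139 = 69 ≈ 69.00000.

E[X] = 69 = 69.00000.


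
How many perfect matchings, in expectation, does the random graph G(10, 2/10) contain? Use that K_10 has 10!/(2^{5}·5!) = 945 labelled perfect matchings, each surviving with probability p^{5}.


K_10 has 10!/(2^{5}·5!) = 945 labelled perfect matchings.
For each such perfect matching H, let X_H = 1 if all 5 edges of H are present in G. Then P[X_H = 1] = p^{5} = (1/5)^{5} = 1/3125.
By linearity of expectation: E[X] = Σ_H E[X_H] = 945 · p^{5} = 945 · 1/3125 = 189/625.
Numerically: E[X] ≈ 0.3024.

E[X] = 945 · (1/5)^{5} = 189/625 ≈ 0.3024.


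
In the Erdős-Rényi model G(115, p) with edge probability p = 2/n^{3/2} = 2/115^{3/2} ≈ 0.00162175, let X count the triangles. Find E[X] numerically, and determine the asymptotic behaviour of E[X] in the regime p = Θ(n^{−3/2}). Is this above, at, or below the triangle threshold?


Number of potential triangles: C(115, 3) = 246905.
Each occurs with probability p³ ≈ (0.00162175)³ ≈ 4.26530121e-09.
By linearity: E[X] = C(115, 3)·p³ ≈ 246905 · 4.26530121e-09 ≈ 0.001053.
Since α = 3/2 > 1, p = c/n^{3/2} = o(1/n) is below the triangle threshold p ~ 1/n. Asymptotically E[X] ~ (c³/6)·n^{3(1−α)} = (2³/6)·n^{-1.5} → 0, so by Markov's inequality G has no triangles w.h.p.

E[X] ≈ 0.001053; in regime p = Θ(1/n^{3/2}) E[X] tends to 0 (below the triangle threshold p ~ 1/n).


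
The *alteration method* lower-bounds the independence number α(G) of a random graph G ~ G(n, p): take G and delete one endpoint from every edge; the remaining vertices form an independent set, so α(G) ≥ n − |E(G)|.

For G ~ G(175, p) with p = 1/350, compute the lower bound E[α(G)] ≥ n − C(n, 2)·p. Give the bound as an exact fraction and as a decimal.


E[|E(G)|] = C(175, 2)·p = 15225 · (1/350) = 87/2.
E[α(G)] ≥ n − E[|E(G)|] = 175 − 87/2 = 263/2.
Numerically: ≈ 131.50000.
(This is only a lower bound; the true E[α(G)] may be larger.)

E[α(G)] ≥ 263/2 ≈ 131.50000.


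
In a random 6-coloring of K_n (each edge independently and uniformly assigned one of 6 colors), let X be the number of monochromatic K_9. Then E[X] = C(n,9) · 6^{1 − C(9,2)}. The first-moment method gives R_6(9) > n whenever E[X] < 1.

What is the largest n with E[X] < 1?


We need C(n, 9) · 6^{1 − 36} < 1, i.e. C(n, 9) < 6^{36 − 1} = 1719070799748422591028658176.
Check values of n near the boundary:
  n = 4402: C(4402, 9) = 1696419745356657449393393700; 1696419745356657449393393700 < 1719070799748422591028658176? YES
  n = 4403: C(4403, 9) = 1699894433046281918452233150; 1699894433046281918452233150 < 1719070799748422591028658176? YES
  n = 4404: C(4404, 9) = 1703375445537161676647015880; 1703375445537161676647015880 < 1719070799748422591028658176? YES
  n = 4405: C(4405, 9) = 1706862792900636302463627150; 1706862792900636302463627150 < 1719070799748422591028658176? YES
  n = 4406: C(4406, 9) = 1710356485221788389505285700; 1710356485221788389505285700 < 1719070799748422591028658176? YES
  n = 4407: C(4407, 9) = 1713856532599459170657070050; 1713856532599459170657070050 < 1719070799748422591028658176? YES
  n = 4408: C(4408, 9) = 1717362945146264156457459600; 1717362945146264156457459600 < 1719070799748422591028658176? YES
  n = 4409: C(4409, 9) = 1720875732988608787686577131; 1720875732988608787686577131 < 1719070799748422591028658176? NO
The largest n with C(n, 9) < 1719070799748422591028658176 is n = 4408 (where E[X] = 35778394690547169926197075/35813974994758803979763712 ≈ 0.999007). Hence R_6(9) > 4408, i.e. R_6(9) ≥ 4409.

Largest n = 4408; hence R_6(9) > 4408.


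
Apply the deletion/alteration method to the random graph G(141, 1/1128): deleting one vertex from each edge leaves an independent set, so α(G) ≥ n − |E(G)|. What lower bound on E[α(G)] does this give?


E[|E(G)|] = C(141, 2)·p = 9870 · (1/1128) = 35/4.
E[α(G)] ≥ n − E[|E(G)|] = 141 − 35/4 = 529/4.
Numerically: ≈ 132.2500.
(This is only a lower bound; the true E[α(G)] may be larger.)

E[α(G)] ≥ 529/4 ≈ 132.2500.


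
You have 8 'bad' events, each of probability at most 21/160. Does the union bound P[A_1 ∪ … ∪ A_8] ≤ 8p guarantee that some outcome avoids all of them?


Union bound: P[∪_{i=1}^{8} A_i] ≤ Σ_i P[A_i] ≤ 8·p = 8·(21/160) = 21/20.
Numerically: 21/20 ≈ 1.050.
Is 21/20 < 1? NO.
Since the bound 21/20 is ≥ 1, the union bound is uninformative here; it does NOT by itself certify existence.

8·p = 21/20 ≈ 1.050; existence NOT certified by the union bound.


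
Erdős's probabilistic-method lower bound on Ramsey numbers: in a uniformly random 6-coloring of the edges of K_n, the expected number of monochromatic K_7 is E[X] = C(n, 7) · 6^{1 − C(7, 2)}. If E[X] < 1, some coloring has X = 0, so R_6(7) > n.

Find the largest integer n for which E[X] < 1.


We need C(n, 7) · 6^{1 − 21} < 1, i.e. C(n, 7) < 6^{21 − 1} = 3656158440062976.
Check values of n near the boundary:
  n = 567: C(567, 7) = 3601671315933933; 3601671315933933 < 3656158440062976? YES
  n = 568: C(568, 7) = 3646611956239704; 3646611956239704 < 3656158440062976? YES
  n = 569: C(569, 7) = 3692032389858348; 3692032389858348 < 3656158440062976? NO
  n = 570: C(570, 7) = 3737936877831720; 3737936877831720 < 3656158440062976? NO
The largest n with C(n, 7) < 3656158440062976 is n = 568 (where E[X] = 16882462760369/16926659444736 ≈ 0.9973889). Hence R_6(7) > 568, i.e. R_6(7) ≥ 569.

Largest n = 568; hence R_6(7) > 568.


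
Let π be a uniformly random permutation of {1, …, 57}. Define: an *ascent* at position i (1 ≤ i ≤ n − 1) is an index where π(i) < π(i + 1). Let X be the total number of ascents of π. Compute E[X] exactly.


Write X = Σ X_I over i = 1, …, 56, with X_I the indicator of one ascent.
There are 56 indicators.
For each fixed i, the pair (π(i), π(i+1)) is a uniformly random ordered pair of distinct values from {1, …, 57}; by symmetry P[π(i) < π(i+1)] = 1/2.
By linearity: E[X] = 56 · (1/2) = (57 − 1) · (1/2) = 28 ≈ 28.000000.

E[X] = 28 = 28.000000.


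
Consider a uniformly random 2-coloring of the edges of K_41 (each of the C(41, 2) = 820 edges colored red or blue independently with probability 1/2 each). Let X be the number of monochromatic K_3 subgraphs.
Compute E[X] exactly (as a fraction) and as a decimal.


Let X = Σ_S X_S over the C(41, 3) = 10660 subsets S of size 3, where X_S = 1 if the K_3 on S is monochromatic.
For a fixed S, the K_3 on S has C(3, 2) = 3 edges. P[all 3 edges red] = (1/2)^3, and likewise for blue, so P[monochromatic] = 2·(1/2)^3 = 2^{1 − 3} = 1/4.
Summing: E[X] = C(41, 3) · 2^{1 − 3} = 10660 · 1/4 = 2665.
Numerically: E[X] ≈ 2665.00000.

E[X] = C(41,3)·2^(1−C(3,2)) = 2665 ≈ 2665.00000.


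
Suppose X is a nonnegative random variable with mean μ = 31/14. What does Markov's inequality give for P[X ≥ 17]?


μ = E[X] = 31/14, a = 17.
Markov: P[X ≥ 17] ≤ μ/a = (31/14)/17 = 31/238.
Numerically: ≈ 0.130252.
(Since a = 17 > μ = 2.214286, the bound 31/238 is < 1 and informative.)

P[X ≥ 17] ≤ 31/238 ≈ 0.130252.


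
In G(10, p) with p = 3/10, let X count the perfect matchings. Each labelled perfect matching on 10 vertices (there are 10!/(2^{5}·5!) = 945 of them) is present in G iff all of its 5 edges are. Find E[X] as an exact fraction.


K_10 has 10!/(2^{5}·5!) = 945 labelled perfect matchings.
For each such perfect matching H, let X_H = 1 if all 5 edges of H are present in G. Then P[X_H = 1] = p^{5} = (3/10)^{5} = 243/100000.
Summing the indicators: E[X] = Σ_H E[X_H] = 945 · p^{5} = 945 · 243/100000 = 45927/20000.
Numerically: E[X] ≈ 2.2963.

E[X] = 945 · (3/10)^{5} = 45927/20000 ≈ 2.2963.


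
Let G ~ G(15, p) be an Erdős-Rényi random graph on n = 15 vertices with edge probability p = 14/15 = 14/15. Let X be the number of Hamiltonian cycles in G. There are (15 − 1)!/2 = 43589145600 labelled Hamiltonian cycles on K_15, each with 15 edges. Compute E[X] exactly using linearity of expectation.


K_15 has (15 − 1)!/2 = 43589145600 labelled Hamiltonian cycles.
For each such Hamiltonian cycle H, let X_H = 1 if all 15 edges of H are present in G. Then P[X_H = 1] = p^{15} = (14/15)^{15} = 155568095557812224/437893890380859375.
Summing the indicators: E[X] = Σ_H E[X_H] = 43589145600 · p^{15} = 43589145600 · 155568095557812224/437893890380859375 = 1116227221067356419653632/72081298828125.
Numerically: E[X] ≈ 1.549e+10.

E[X] = 43589145600 · (14/15)^{15} = 1116227221067356419653632/72081298828125 ≈ 1.549e+10.


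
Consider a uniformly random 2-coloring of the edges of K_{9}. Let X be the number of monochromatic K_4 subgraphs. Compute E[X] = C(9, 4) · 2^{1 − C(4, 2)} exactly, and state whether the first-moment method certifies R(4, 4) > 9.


E[X] = C(9, 4) · 2^{1 − 6} = 126 · 2^{−5} = 126/32.
As a reduced fraction: E[X] = 63/16 ≈ 3.9375.
Is E[X] < 1? NO.
Since E[X] ≥ 1, the first-moment bound is inconclusive at n = 9; it does NOT by itself certify R(4, 4) > 9.

E[X] = 63/16 ≈ 3.9375; E[X] ≥ 1; first-moment method inconclusive here.


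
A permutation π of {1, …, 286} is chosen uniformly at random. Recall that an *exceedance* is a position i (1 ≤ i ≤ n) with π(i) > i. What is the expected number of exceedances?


Write X = Σ_{i=1}^{286} X_i, where X_i = 1_{π(i) > i}.
For each fixed i, π(i) is uniform over {1, …, 286} (marginal of a uniform permutation), so P[π(i) > i] = (n − i)/n. Summing: Σ_{i=1}^{286} (n − i)/n = (0 + 1 + … + 285)/286 = 286(286 − 1)/(2·286) = (286 − 1)/2.
Hence E[X] = Σ_{i=1}^{286} (286 − i)/286 = 285/2 ≈ 142.50000.

E[X] = 285/2 = 142.50000.


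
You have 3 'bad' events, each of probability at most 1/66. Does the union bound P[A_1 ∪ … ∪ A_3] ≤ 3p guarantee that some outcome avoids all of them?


Union bound: P[∪_{i=1}^{3} A_i] ≤ Σ_i P[A_i] ≤ 3·p = 3·(1/66) = 1/22.
Numerically: 1/22 ≈ 0.045.
Is 1/22 < 1? YES.
Since P[∪ A_i] ≤ 1/22 < 1, the complement has P[∩ A_i^c] ≥ 1 − 1/22 = 21/22 > 0, so some outcome avoids every A_i.

3·p = 1/22 ≈ 0.045; existence CERTIFIED by the union bound.


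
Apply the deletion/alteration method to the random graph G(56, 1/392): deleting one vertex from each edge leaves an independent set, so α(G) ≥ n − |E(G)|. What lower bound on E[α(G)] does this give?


E[|E(G)|] = C(56, 2)·p = 1540 · (1/392) = 55/14.
E[α(G)] ≥ n − E[|E(G)|] = 56 − 55/14 = 729/14.
Numerically: ≈ 52.071.
(This is only a lower bound; the true E[α(G)] may be larger.)

E[α(G)] ≥ 729/14 ≈ 52.071.


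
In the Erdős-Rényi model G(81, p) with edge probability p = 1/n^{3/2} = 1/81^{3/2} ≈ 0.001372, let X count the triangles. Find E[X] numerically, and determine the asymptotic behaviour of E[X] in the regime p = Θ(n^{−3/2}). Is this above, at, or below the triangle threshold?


Number of potential triangles: C(81, 3) = 85320.
Each occurs with probability p³ ≈ (0.001372)³ ≈ 2.581175e-09.
By linearity: E[X] = C(81, 3)·p³ ≈ 85320 · 2.581175e-09 ≈ 0.0002.
Since α = 3/2 > 1, p = c/n^{3/2} = o(1/n) is below the triangle threshold p ~ 1/n. Asymptotically E[X] ~ (c³/6)·n^{3(1−α)} = (1³/6)·n^{-1.5} → 0, so by Markov's inequality G has no triangles w.h.p.

E[X] ≈ 0.0002; in regime p = Θ(1/n^{3/2}) E[X] tends to 0 (below the triangle threshold p ~ 1/n).


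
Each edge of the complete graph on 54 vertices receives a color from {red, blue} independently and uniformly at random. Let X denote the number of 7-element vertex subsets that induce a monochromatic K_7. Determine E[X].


Let X = Σ_S X_S over the C(54, 7) = 177100560 subsets S of size 7, where X_S = 1 if the K_7 on S is monochromatic.
For a fixed S, the K_7 on S has C(7, 2) = 21 edges. P[all 21 edges red] = (1/2)^21, and likewise for blue, so P[monochromatic] = 2·(1/2)^21 = 2^{1 − 21} = 1/1048576.
Summing: E[X] = C(54, 7) · 2^{1 − 21} = 177100560 · 1/1048576 = 11068785/65536.
Numerically: E[X] ≈ 168.896.

E[X] = C(54,7)·2^(1−C(7,2)) = 11068785/65536 ≈ 168.896.


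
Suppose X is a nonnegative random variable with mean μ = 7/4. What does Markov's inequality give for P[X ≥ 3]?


μ = E[X] = 7/4, a = 3.
Markov: P[X ≥ 3] ≤ μ/a = (7/4)/3 = 7/12.
Numerically: ≈ 0.5833.
(Since a = 3 > μ = 1.7500, the bound 7/12 is < 1 and informative.)

P[X ≥ 3] ≤ 7/12 ≈ 0.5833.


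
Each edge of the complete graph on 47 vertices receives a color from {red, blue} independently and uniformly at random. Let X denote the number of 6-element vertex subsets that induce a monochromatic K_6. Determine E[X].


Let X = Σ_S X_S over the C(47, 6) = 10737573 subsets S of size 6, where X_S = 1 if the K_6 on S is monochromatic.
For a fixed S, the K_6 on S has C(6, 2) = 15 edges. P[all 15 edges red] = (1/2)^15, and likewise for blue, so P[monochromatic] = 2·(1/2)^15 = 2^{1 − 15} = 1/16384.
By linearity of expectation: E[X] = C(47, 6) · 2^{1 − 15} = 10737573 · 1/16384 = 10737573/16384.
Numerically: E[X] ≈ 655.3694.

E[X] = C(47,6)·2^(1−C(6,2)) = 10737573/16384 ≈ 655.3694.
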